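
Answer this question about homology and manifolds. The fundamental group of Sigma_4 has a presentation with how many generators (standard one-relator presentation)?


Standard presentation: pi_1(Sigma_g) = <a_1,b_1,...,a_g,b_g | [a_1,b_1]...[a_g,b_g] = 1>.
Number of generators = 2g = 2*4 = 8

8


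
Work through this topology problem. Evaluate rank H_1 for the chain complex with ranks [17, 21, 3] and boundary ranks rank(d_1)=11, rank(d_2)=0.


rank H_k = rank(ker d_k) - rank(im d_{k+1}).
rank(ker d_1) = rank(C_1) - rank(d_1) = 21 - 11 = 10.
rank(im d_{1+1}) = 0.
rank H_1 = 10 - 0 = 10

10


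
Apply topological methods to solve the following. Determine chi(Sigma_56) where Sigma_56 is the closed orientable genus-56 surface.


For a closed orientable surface of genus g: chi = 2 - 2g.
Here g = 56.
chi = 2 - 2*56 = 2 - 112 = -110

-110


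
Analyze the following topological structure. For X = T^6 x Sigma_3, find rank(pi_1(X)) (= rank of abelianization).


pi_1(A x B) = pi_1(A) x pi_1(B); rank of abelianization = b_1.
b_1(T^6) = 6, b_1(Sigma_3) = 2*3 = 6.
b_1(product) = 6 + 6 = 12

12


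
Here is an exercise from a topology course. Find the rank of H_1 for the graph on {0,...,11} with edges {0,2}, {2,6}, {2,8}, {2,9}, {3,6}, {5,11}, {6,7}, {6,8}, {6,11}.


b_1 = E - V + (number of components).
E = 9, V = 12, components = 4.
b_1 = 9 - 12 + 4 = 1

1


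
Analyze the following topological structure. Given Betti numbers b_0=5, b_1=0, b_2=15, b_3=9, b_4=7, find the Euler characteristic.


chi = sum_k (-1)^k b_k.
= (5) + (0) + (15) + (-9) + (7)
= 18

18


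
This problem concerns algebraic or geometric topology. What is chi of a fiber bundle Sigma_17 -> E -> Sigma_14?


For a fiber bundle F -> E -> B (with CW structure): chi(E) = chi(B) * chi(F).
chi(Sigma_14) = -26, chi(Sigma_17) = -32.
chi(E) = (-26) * (-32) = 832

832


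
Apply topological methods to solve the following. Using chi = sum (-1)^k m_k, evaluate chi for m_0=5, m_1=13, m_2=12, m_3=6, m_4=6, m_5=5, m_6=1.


Morse theory: chi(M) = sum_k (-1)^k m_k where m_k = #(index-k critical points).
= (5) + (-13) + (12) + (-6) + (6) + (-5) + (1) = 0

0


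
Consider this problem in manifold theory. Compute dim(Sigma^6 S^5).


Each suspension raises dimension by 1: Sigma S^n = S^{n+1}.
Sigma^6 S^5 = S^{5+6} = S^11

11


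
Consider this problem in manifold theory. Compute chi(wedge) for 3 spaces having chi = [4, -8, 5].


chi(A v B) = chi(A) + chi(B) - 1 (one point identified).
For 3 spaces: chi = (sum chi_i) - (3 - 1).
sum = 1; chi = 1 - 2 = -1

-1


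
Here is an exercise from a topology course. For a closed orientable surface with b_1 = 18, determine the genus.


For a closed orientable surface: b_1 = 2g.
18 = 2g
g = 18 / 2 = 9

9


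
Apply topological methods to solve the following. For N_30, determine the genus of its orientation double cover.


chi(N_30) = 2 - 30 = -28.
Double cover: chi(Sigma_g) = 2 * chi(N_30) = 2*(-28) = -56.
2 - 2g = -56, so g = (2 - (-56))/2 = 58/2 = 29

29


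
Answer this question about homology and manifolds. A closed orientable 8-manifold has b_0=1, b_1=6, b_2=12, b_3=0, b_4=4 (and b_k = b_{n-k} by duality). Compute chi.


By Poincare duality b_k = b_{8-k}, so full Betti numbers: b_0=1, b_1=6, b_2=12, b_3=0, b_4=4, b_5=0, b_6=12, b_7=6, b_8=1.
chi = sum (-1)^k b_k = 18

18


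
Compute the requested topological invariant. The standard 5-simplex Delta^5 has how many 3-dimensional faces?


Delta^5 has 5+1 vertices. A 3-face is a choice of 3+1 vertices.
f_3 = C(5+1, 3+1) = C(6,4) = 15

15


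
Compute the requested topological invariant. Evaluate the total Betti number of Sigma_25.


For Sigma_25: b_0 = 1, b_1 = 2g = 50, b_2 = 1.
Total = 1 + 50 + 1 = 52

52


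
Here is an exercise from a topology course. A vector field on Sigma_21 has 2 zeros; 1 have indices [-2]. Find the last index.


Poincare-Hopf: sum of indices = chi(M).
chi(Sigma_21) = 2 - 2*21 = -40.
Sum of known indices = -2.
x = chi - (sum known) = -40 - (-2) = -38

-38


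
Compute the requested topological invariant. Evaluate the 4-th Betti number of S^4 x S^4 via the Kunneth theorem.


Each S^d has Poincare polynomial 1 + t^d.
The product S^4 x S^4 has Poincare polynomial prod(1+t^d_i).
Expanding: b_0=1, b_4=2, b_8=1.
b_4 = 2

2


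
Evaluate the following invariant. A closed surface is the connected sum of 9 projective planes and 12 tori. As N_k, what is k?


Since a >= 1, the sum is non-orientable; each T^2 can be replaced by RP^2 # RP^2 (since T^2#RP^2 = 3RP^2).
Total crosscaps k = 9 + 2*12 = 33.
Check via chi: chi = 9*1 + 12*0 - (9+12-1)*2 = -31 = 2 - k = -31. Consistent.

33


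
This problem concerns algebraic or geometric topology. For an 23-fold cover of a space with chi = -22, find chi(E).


For a finite covering: chi(E) = (number of sheets) * chi(B).
chi(E) = 23 * (-22) = -506

-506


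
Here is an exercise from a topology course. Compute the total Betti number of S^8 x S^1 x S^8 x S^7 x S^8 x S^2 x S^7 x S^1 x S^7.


Total Betti number is multiplicative under products.
Each S^d (d>=1) has total Betti number 2.
There are 9 sphere factors.
Total = 2^9 = 512

512


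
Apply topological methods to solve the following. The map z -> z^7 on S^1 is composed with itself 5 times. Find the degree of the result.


deg(f) = 7. Degree is multiplicative: deg(f^5) = (deg f)^5.
deg(f^5) = (7)^5 = 16807

16807


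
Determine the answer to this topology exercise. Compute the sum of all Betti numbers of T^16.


b_k(T^16) = C(16,k), so the sum over k is sum_k C(16,k) = 2^16.
Total = 2^16 = 65536

65536


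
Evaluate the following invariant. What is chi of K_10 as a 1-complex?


K_10: V = 10, E = C(10,2) = 45.
chi = V - E = 10 - 45 = -35

-35


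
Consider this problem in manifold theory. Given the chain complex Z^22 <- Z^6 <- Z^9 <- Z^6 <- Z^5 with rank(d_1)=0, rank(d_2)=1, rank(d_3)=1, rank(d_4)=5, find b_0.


rank H_k = rank(ker d_k) - rank(im d_{k+1}).
rank(ker d_0) = rank(C_0) - rank(d_0) = 22 - 0 = 22.
rank(im d_{0+1}) = 0.
rank H_0 = 22 - 0 = 22

22


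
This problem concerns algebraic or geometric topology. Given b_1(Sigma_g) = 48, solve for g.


For a closed orientable surface: b_1 = 2g.
48 = 2g
g = 48 / 2 = 24

24


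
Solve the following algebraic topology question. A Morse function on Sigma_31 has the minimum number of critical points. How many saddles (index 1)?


A perfect Morse function has m_k = b_k.
For Sigma_31: b_0=1, b_1=2g=62, b_2=1.
Saddles m_1 = 2g = 62

62


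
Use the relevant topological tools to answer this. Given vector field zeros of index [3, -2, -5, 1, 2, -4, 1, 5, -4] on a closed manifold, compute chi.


Poincare-Hopf: chi(M) = sum of indices of zeros.
chi = (3) + (-2) + (-5) + (1) + (2) + (-4) + (1) + (5) + (-4) = -3

-3


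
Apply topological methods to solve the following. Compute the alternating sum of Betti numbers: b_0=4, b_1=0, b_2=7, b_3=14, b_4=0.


chi = sum_k (-1)^k b_k.
= (4) + (0) + (7) + (-14) + (0)
= -3

-3


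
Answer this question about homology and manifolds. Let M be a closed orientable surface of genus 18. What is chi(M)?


For a closed orientable surface of genus g: chi = 2 - 2g.
Here g = 18.
chi = 2 - 2*18 = 2 - 36 = -34

-34


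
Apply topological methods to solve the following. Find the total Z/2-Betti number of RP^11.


H^k(RP^11; Z/2) = Z/2 for each 0 <= k <= 11.
Total dimension = 11 + 1 = 12

12


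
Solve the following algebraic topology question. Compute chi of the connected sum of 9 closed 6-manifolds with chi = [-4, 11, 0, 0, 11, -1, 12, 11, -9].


For n-manifolds: chi(A#B) = chi(A) + chi(B) - chi(S^6).
chi(S^6) = 1 + (-1)^6 = 2.
chi(#) = (sum chi_i) - (9-1)*chi(S^6) = 31 - 8*2 = 15

15


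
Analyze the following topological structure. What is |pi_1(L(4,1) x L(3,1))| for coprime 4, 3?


pi_1(X x Y) = pi_1(X) x pi_1(Y).
pi_1(L(4,1)) = Z/4, pi_1(L(3,1)) = Z/3.
|Z/4 x Z/3| = 4 * 3 = 12

12


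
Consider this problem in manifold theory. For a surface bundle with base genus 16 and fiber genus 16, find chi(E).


For a fiber bundle F -> E -> B (with CW structure): chi(E) = chi(B) * chi(F).
chi(Sigma_16) = -30, chi(Sigma_16) = -30.
chi(E) = (-30) * (-30) = 900

900


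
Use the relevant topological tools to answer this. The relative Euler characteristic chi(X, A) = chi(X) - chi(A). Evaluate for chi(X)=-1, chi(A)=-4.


Relative Euler characteristic: chi(X, A) = chi(X) - chi(A).
= -1 - (-4) = 3

3


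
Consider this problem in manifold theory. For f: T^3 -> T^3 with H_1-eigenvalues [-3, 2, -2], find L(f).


For a torus self-map: L(f) = det(I - A) where A acts on H_1.
L(f) = (1--3) * (1-2) * (1--2) = 4 * -1 * 3 = -12

-12


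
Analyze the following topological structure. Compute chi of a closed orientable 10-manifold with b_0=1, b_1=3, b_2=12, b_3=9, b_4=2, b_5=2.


By Poincare duality b_k = b_{10-k}, so full Betti numbers: b_0=1, b_1=3, b_2=12, b_3=9, b_4=2, b_5=2, b_6=2, b_7=9, b_8=12, b_9=3, b_10=1.
chi = sum (-1)^k b_k = 4

4


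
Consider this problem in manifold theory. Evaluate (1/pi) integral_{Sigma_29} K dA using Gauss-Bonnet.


Gauss-Bonnet: integral K dA = 2*pi*chi(M).
chi(Sigma_29) = 2 - 2*29 = -56.
(integral K dA)/pi = 2*chi = 2*(-56) = -112

-112


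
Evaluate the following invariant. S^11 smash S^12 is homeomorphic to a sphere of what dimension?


S^m ^ S^n = S^{m+n}.
k = 11 + 12 = 23

23


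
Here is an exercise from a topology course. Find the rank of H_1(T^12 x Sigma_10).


pi_1(A x B) = pi_1(A) x pi_1(B); rank of abelianization = b_1.
b_1(T^12) = 12, b_1(Sigma_10) = 2*10 = 20.
b_1(product) = 12 + 20 = 32

32


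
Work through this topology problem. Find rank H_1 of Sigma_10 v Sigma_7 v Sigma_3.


For a wedge X v Y: reduced H_k(X v Y) = H_k(X) + H_k(Y).
Each Sigma_g contributes b_1 = 2g.
b_1 = 20 + 14 + 6 = 40

40


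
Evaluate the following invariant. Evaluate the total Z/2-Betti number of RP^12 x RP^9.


dim H^*(RP^n; Z/2) = n+1 (one Z/2 in each degree 0..n).
Total Betti number is multiplicative.
Total = (12+1) * (9+1) = 13 * 10 = 130

130


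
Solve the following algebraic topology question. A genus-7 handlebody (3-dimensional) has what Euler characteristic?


A genus-g handlebody deformation retracts to a wedge of g circles.
chi(vee_g S^1) = 1 - g.
chi(H_7) = 1 - 7 = -6

-6


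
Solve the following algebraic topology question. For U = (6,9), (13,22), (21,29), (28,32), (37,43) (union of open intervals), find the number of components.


Sort and merge overlapping open intervals.
Merged: (6,9), (13,32), (37,43).
Number of components = 3

3


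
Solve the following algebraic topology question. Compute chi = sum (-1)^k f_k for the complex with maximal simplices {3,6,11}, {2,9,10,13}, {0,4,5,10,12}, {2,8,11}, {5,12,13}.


Enumerate all faces; f-vector: f_0=12, f_1=24, f_2=17, f_3=6, f_4=1.
chi = sum (-1)^k f_k = 0

0


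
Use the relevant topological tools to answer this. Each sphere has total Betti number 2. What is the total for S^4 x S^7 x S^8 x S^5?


Total Betti number is multiplicative under products.
Each S^d (d>=1) has total Betti number 2.
There are 4 sphere factors.
Total = 2^4 = 16

16


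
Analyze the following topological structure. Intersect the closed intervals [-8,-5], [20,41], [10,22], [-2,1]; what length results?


Intersection = [max(a_i), min(b_i)] = [20, -5].
Since 20 > -5, the intersection is empty.
Length = 0

0


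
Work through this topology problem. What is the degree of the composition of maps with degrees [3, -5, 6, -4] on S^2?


Degree is multiplicative: deg(composition) = product of degrees.
= (3) * (-5) * (6) * (-4) = 360

360


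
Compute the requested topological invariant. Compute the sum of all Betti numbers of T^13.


b_k(T^13) = C(13,k), so the sum over k is sum_k C(13,k) = 2^13.
Total = 2^13 = 8192

8192


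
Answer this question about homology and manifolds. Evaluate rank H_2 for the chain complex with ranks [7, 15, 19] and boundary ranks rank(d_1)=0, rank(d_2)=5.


rank H_k = rank(ker d_k) - rank(im d_{k+1}).
rank(ker d_2) = rank(C_2) - rank(d_2) = 19 - 5 = 14.
rank(im d_{2+1}) = 0.
rank H_2 = 14 - 0 = 14

14


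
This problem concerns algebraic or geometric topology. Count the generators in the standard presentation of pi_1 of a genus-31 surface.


Standard presentation: pi_1(Sigma_g) = <a_1,b_1,...,a_g,b_g | [a_1,b_1]...[a_g,b_g] = 1>.
Number of generators = 2g = 2*31 = 62

62


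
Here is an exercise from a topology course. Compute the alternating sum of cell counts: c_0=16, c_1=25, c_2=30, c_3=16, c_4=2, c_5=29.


chi = sum_k (-1)^k c_k.
= (-1)^0*16 + (-1)^1*25 + (-1)^2*30 + (-1)^3*16 + (-1)^4*2 + (-1)^5*29
= (16) + (-25) + (30) + (-16) + (2) + (-29)
= -22

-22


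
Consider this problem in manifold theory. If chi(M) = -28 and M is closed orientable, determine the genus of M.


chi = 2 - 2g for closed orientable surfaces.
-28 = 2 - 2g
2g = 2 - (-28) = 30
g = 15

15


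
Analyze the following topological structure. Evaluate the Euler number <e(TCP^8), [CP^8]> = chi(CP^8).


For any closed oriented manifold, <e(TM),[M]> = chi(M).
chi(CP^8) = 8+1 = 9

9


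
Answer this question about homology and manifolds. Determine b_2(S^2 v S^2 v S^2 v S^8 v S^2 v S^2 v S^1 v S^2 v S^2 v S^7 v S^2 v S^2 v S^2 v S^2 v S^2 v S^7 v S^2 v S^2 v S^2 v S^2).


For a wedge of spheres, H_k (k>0) is free on one generator per sphere of dimension k.
Spheres of dimension 2: count = 16.
b_2 = 16

16


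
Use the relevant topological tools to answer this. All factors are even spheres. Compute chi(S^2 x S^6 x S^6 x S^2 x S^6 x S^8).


chi is multiplicative: chi(X x Y) = chi(X) chi(Y).
Each even-dim sphere has chi = 2. There are 6 factors.
chi = 2^6 = 64

64


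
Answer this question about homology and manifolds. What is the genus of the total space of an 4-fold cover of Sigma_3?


For an n-sheeted cover: chi(E) = n * chi(B).
chi(Sigma_3) = 2 - 2*3 = -4.
chi(E) = 4 * (-4) = -16.
genus(E) = (2 - chi(E))/2 = (2 - (-16))/2 = 18/2 = 9

9


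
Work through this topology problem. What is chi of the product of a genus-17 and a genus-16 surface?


chi(Sigma_17) = 2 - 2*17 = -32
chi(Sigma_16) = 2 - 2*16 = -30
chi(product) = (-32) * (-30) = 960

960


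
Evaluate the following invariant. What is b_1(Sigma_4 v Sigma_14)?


For a wedge: H_1(A v B) = H_1(A) + H_1(B).
b_1(Sigma_4) = 8, b_1(Sigma_14) = 28.
b_1 = 8 + 28 = 36

36


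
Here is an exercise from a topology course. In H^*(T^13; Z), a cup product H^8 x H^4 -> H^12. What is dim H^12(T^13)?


Cup product: H^p x H^q -> H^{p+q}; here p+q = 8+4 = 12.
rank H^k(T^n) = C(n,k).
C(13,12) = 13

13


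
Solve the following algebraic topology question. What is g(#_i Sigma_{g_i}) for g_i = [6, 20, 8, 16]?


Genus is additive under connected sum of orientable surfaces.
g = 6 + 20 + 8 + 16 = 50

50


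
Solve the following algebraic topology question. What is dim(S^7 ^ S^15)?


S^m ^ S^n = S^{m+n}.
k = 7 + 15 = 22

22


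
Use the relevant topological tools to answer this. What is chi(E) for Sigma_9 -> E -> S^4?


chi(S^4) = 2 (n even), chi(Sigma_9) = 2 - 2*9 = -16.
chi(E) = 2 * (-16) = -32

-32


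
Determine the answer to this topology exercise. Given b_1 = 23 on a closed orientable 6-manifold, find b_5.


Poincare duality for closed orientable n-manifolds: b_k = b_{n-k}.
Here n = 6, so b_5 = b_1 = 23

23


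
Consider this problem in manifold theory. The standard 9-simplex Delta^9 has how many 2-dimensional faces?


Delta^9 has 9+1 vertices. A 2-face is a choice of 2+1 vertices.
f_2 = C(9+1, 2+1) = C(10,3) = 120

120


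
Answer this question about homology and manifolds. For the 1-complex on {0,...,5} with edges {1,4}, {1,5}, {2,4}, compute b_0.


Run DFS/union-find over 6 vertices.
V = 6, E = 3.
Number of components = 3

3


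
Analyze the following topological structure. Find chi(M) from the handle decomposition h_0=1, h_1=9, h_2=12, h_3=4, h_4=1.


Handles of index k contribute (-1)^k to chi (same as CW cells).
chi = (1) + (-9) + (12) + (-4) + (1) = 1

1


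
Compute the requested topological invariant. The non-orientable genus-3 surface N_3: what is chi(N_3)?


For a non-orientable closed surface with k crosscaps: chi = 2 - k.
Here k = 3.
chi = 2 - 3 = -1

-1


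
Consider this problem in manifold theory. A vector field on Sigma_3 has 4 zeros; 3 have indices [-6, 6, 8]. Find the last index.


Poincare-Hopf: sum of indices = chi(M).
chi(Sigma_3) = 2 - 2*3 = -4.
Sum of known indices = 8.
x = chi - (sum known) = -4 - (8) = -12

-12


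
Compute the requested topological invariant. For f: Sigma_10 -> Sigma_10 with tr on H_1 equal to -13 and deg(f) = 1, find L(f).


L(f) = tr(f_0*) - tr(f_1*) + tr(f_2*).
= 1 - (-13) + (1)
= 15

15


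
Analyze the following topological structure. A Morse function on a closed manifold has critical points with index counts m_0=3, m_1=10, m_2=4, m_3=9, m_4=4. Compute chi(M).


Morse theory: chi(M) = sum_k (-1)^k m_k where m_k = #(index-k critical points).
= (3) + (-10) + (4) + (-9) + (4) = -8

-8


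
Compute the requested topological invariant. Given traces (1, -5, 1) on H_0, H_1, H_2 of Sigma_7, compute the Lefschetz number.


L(f) = tr(f_0*) - tr(f_1*) + tr(f_2*).
= 1 - (-5) + (1)
= 7

7


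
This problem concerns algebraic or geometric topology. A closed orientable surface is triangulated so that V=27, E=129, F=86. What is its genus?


chi = V - E + F = 27 - 129 + 86 = -16
For orientable closed surface: chi = 2 - 2g, so g = (2 - chi)/2.
g = (2 - (-16)) / 2 = 18 / 2 = 9

9


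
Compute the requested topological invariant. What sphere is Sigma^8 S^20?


Each suspension raises dimension by 1: Sigma S^n = S^{n+1}.
Sigma^8 S^20 = S^{20+8} = S^28

28


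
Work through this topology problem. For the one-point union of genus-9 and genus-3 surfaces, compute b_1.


For a wedge: H_1(A v B) = H_1(A) + H_1(B).
b_1(Sigma_9) = 18, b_1(Sigma_3) = 6.
b_1 = 18 + 6 = 24

24


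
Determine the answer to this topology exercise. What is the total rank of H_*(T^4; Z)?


b_k(T^4) = C(4,k), so the sum over k is sum_k C(4,k) = 2^4.
Total = 2^4 = 16

16


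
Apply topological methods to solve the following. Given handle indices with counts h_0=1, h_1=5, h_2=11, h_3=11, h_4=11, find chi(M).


Handles of index k contribute (-1)^k to chi (same as CW cells).
chi = (1) + (-5) + (11) + (-11) + (11) = 7

7


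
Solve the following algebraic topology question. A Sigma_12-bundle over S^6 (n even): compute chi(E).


chi(S^6) = 2 (n even), chi(Sigma_12) = 2 - 2*12 = -22.
chi(E) = 2 * (-22) = -44

-44


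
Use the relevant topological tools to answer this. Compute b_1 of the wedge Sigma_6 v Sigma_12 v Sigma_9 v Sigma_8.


For a wedge X v Y: reduced H_k(X v Y) = H_k(X) + H_k(Y).
Each Sigma_g contributes b_1 = 2g.
b_1 = 12 + 24 + 18 + 16 = 70

70


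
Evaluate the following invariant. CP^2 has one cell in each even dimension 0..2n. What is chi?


CP^2 has one cell in each even dimension 0, 2, ..., 2*2 (2+1 cells total).
All cells are even-dimensional, so chi = number of cells.
chi = 2 + 1 = 3

3


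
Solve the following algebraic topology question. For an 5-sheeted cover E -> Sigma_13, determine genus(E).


For an n-sheeted cover: chi(E) = n * chi(B).
chi(Sigma_13) = 2 - 2*13 = -24.
chi(E) = 5 * (-24) = -120.
genus(E) = (2 - chi(E))/2 = (2 - (-120))/2 = 122/2 = 61

61


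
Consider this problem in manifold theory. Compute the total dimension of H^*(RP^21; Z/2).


H^k(RP^21; Z/2) = Z/2 for each 0 <= k <= 21.
Total dimension = 21 + 1 = 22

22


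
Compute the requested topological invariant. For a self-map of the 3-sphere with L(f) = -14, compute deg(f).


L(f) = 1 + (-1)^3 deg(f) on S^3.
-14 = 1 + (-1)^3 * deg(f)
(-1)^3 * deg(f) = -15
deg(f) = 15

15


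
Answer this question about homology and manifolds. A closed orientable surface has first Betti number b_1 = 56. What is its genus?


For a closed orientable surface: b_1 = 2g.
56 = 2g
g = 56 / 2 = 28

28


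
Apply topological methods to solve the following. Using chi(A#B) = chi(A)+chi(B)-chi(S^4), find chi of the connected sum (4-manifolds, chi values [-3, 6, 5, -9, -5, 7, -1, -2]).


For n-manifolds: chi(A#B) = chi(A) + chi(B) - chi(S^4).
chi(S^4) = 1 + (-1)^4 = 2.
chi(#) = (sum chi_i) - (8-1)*chi(S^4) = -2 - 7*2 = -16

-16


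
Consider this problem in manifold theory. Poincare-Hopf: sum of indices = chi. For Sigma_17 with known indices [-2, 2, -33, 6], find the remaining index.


Poincare-Hopf: sum of indices = chi(M).
chi(Sigma_17) = 2 - 2*17 = -32.
Sum of known indices = -27.
x = chi - (sum known) = -32 - (-27) = -5

-5


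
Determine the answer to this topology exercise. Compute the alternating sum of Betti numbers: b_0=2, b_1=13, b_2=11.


chi = sum_k (-1)^k b_k.
= (2) + (-13) + (11)
= 0

0


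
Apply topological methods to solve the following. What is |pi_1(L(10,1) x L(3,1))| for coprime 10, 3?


pi_1(X x Y) = pi_1(X) x pi_1(Y).
pi_1(L(10,1)) = Z/10, pi_1(L(3,1)) = Z/3.
|Z/10 x Z/3| = 10 * 3 = 30

30


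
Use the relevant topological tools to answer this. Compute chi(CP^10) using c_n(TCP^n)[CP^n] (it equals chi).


For any closed oriented manifold, <e(TM),[M]> = chi(M).
chi(CP^10) = 10+1 = 11

11


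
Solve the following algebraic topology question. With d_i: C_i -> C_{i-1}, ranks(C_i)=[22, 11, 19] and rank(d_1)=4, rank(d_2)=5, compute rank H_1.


rank H_k = rank(ker d_k) - rank(im d_{k+1}).
rank(ker d_1) = rank(C_1) - rank(d_1) = 11 - 4 = 7.
rank(im d_{1+1}) = 5.
rank H_1 = 7 - 5 = 2

2


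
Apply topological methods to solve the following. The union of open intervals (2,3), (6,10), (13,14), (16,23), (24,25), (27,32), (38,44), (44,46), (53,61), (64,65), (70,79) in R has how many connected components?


Sort and merge overlapping open intervals.
Merged: (2,3), (6,10), (13,14), (16,23), (24,25), (27,32), (38,44), (44,46), (53,61), (64,65), (70,79).
Number of components = 11

11


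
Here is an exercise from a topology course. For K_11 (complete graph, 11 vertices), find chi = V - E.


K_11: V = 11, E = C(11,2) = 55.
chi = V - E = 11 - 55 = -44

-44


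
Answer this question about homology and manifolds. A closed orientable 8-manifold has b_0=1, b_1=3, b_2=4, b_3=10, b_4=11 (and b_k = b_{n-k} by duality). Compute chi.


By Poincare duality b_k = b_{8-k}, so full Betti numbers: b_0=1, b_1=3, b_2=4, b_3=10, b_4=11, b_5=10, b_6=4, b_7=3, b_8=1.
chi = sum (-1)^k b_k = -5

-5


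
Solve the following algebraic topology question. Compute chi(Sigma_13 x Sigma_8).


chi(Sigma_13) = 2 - 2*13 = -24
chi(Sigma_8) = 2 - 2*8 = -14
chi(product) = (-24) * (-14) = 336

336


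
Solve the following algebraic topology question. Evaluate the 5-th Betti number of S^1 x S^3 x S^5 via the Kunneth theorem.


Each S^d has Poincare polynomial 1 + t^d.
The product S^1 x S^3 x S^5 has Poincare polynomial prod(1+t^d_i).
Expanding: b_0=1, b_1=1, b_3=1, b_4=1, b_5=1, b_6=1, b_8=1, b_9=1.
b_5 = 1

1


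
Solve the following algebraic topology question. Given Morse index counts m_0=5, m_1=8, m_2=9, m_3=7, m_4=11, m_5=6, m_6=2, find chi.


Morse theory: chi(M) = sum_k (-1)^k m_k where m_k = #(index-k critical points).
= (5) + (-8) + (9) + (-7) + (11) + (-6) + (2) = 6

6


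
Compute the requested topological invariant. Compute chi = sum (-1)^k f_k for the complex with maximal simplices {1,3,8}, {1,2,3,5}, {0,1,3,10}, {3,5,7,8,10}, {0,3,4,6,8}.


Enumerate all faces; f-vector: f_0=10, f_1=28, f_2=29, f_3=12, f_4=2.
chi = sum (-1)^k f_k = 1

1


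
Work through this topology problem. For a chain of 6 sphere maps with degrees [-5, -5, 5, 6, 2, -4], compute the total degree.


Degree is multiplicative: deg(composition) = product of degrees.
= (-5) * (-5) * (5) * (6) * (2) * (-4) = -6000

-6000


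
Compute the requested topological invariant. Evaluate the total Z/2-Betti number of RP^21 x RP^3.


dim H^*(RP^n; Z/2) = n+1 (one Z/2 in each degree 0..n).
Total Betti number is multiplicative.
Total = (21+1) * (3+1) = 22 * 4 = 88

88


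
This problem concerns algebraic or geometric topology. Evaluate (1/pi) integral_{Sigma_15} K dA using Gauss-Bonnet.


Gauss-Bonnet: integral K dA = 2*pi*chi(M).
chi(Sigma_15) = 2 - 2*15 = -28.
(integral K dA)/pi = 2*chi = 2*(-28) = -56

-56


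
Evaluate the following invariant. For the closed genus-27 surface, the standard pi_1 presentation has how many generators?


Standard presentation: pi_1(Sigma_g) = <a_1,b_1,...,a_g,b_g | [a_1,b_1]...[a_g,b_g] = 1>.
Number of generators = 2g = 2*27 = 54

54


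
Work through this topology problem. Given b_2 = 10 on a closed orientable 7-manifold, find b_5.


Poincare duality for closed orientable n-manifolds: b_k = b_{n-k}.
Here n = 7, so b_5 = b_2 = 10

10


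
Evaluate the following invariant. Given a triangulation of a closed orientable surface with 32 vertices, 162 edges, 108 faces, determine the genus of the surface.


chi = V - E + F = 32 - 162 + 108 = -22
For orientable closed surface: chi = 2 - 2g, so g = (2 - chi)/2.
g = (2 - (-22)) / 2 = 24 / 2 = 12

12


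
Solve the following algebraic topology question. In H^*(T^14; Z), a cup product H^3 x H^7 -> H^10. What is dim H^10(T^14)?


Cup product: H^p x H^q -> H^{p+q}; here p+q = 3+7 = 10.
rank H^k(T^n) = C(n,k).
C(14,10) = 1001

1001


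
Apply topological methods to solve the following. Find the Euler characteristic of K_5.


K_5: V = 5, E = C(5,2) = 10.
chi = V - E = 5 - 10 = -5

-5


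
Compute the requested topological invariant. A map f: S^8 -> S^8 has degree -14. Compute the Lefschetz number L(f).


On S^8: L(f) = tr(f_0*) + (-1)^8 tr(f_8*) = 1 + (-1)^8 * deg(f).
L(f) = 1 + (-1)^8 * -14 = 1 + -14 = -13

-13


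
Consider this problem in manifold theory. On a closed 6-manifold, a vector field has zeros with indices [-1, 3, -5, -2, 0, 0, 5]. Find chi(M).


Poincare-Hopf: chi(M) = sum of indices of zeros.
chi = (-1) + (3) + (-5) + (-2) + (0) + (0) + (5) = 0

0


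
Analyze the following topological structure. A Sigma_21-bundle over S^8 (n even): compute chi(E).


chi(S^8) = 2 (n even), chi(Sigma_21) = 2 - 2*21 = -40.
chi(E) = 2 * (-40) = -80

-80


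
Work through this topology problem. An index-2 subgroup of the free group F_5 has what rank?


Nielsen-Schreier: an index-n subgroup of F_r is free of rank 1 + n(r-1).
Equivalently: chi(cover) = n*chi(base); chi(vee_r S^1) = 1 - 5 = -4.
chi(E) = 2*(-4) = -8; rank = 1 - chi(E) = 1 - (-8) = 9.
rank = 1 + 2*(5-1) = 1 + 8 = 9

9


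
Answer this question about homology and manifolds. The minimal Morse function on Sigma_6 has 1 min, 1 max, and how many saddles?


A perfect Morse function has m_k = b_k.
For Sigma_6: b_0=1, b_1=2g=12, b_2=1.
Saddles m_1 = 2g = 12

12


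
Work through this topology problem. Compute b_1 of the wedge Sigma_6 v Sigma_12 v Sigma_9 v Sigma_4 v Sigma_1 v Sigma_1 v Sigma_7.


For a wedge X v Y: reduced H_k(X v Y) = H_k(X) + H_k(Y).
Each Sigma_g contributes b_1 = 2g.
b_1 = 12 + 24 + 18 + 8 + 2 + 2 + 14 = 80

80


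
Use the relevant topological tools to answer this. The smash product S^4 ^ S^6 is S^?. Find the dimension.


S^m ^ S^n = S^{m+n}.
k = 4 + 6 = 10

10


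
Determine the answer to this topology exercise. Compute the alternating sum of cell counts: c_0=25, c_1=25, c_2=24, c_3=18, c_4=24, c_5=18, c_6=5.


chi = sum_k (-1)^k c_k.
= (-1)^0*25 + (-1)^1*25 + (-1)^2*24 + (-1)^3*18 + (-1)^4*24 + (-1)^5*18 + (-1)^6*5
= (25) + (-25) + (24) + (-18) + (24) + (-18) + (5)
= 17

17


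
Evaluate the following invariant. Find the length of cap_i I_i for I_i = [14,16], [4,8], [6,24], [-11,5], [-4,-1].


Intersection = [max(a_i), min(b_i)] = [14, -1].
Since 14 > -1, the intersection is empty.
Length = 0

0


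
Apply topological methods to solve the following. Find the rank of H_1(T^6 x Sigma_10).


pi_1(A x B) = pi_1(A) x pi_1(B); rank of abelianization = b_1.
b_1(T^6) = 6, b_1(Sigma_10) = 2*10 = 20.
b_1(product) = 6 + 20 = 26

26


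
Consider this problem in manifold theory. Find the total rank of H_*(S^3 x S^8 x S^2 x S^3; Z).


Total Betti number is multiplicative under products.
Each S^d (d>=1) has total Betti number 2.
There are 4 sphere factors.
Total = 2^4 = 16

16


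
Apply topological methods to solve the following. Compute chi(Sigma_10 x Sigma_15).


chi(Sigma_10) = 2 - 2*10 = -18
chi(Sigma_15) = 2 - 2*15 = -28
chi(product) = (-18) * (-28) = 504

504


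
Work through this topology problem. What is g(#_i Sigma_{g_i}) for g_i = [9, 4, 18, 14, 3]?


Genus is additive under connected sum of orientable surfaces.
g = 9 + 4 + 18 + 14 + 3 = 48

48


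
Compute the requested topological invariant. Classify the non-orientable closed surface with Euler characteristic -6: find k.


chi = 2 - k for closed non-orientable surfaces with k crosscaps.
-6 = 2 - k
k = 2 - (-6) = 8

8


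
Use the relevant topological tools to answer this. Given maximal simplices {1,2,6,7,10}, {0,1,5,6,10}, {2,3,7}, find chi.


Enumerate all faces; f-vector: f_0=8, f_1=19, f_2=20, f_3=10, f_4=2.
chi = sum (-1)^k f_k = 1

1


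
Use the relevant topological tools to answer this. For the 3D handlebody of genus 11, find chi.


A genus-g handlebody deformation retracts to a wedge of g circles.
chi(vee_g S^1) = 1 - g.
chi(H_11) = 1 - 11 = -10

-10


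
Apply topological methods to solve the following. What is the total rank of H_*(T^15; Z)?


b_k(T^15) = C(15,k), so the sum over k is sum_k C(15,k) = 2^15.
Total = 2^15 = 32768

32768


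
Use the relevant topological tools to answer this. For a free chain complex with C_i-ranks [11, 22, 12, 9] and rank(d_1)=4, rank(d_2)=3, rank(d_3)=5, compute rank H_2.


rank H_k = rank(ker d_k) - rank(im d_{k+1}).
rank(ker d_2) = rank(C_2) - rank(d_2) = 12 - 3 = 9.
rank(im d_{2+1}) = 5.
rank H_2 = 9 - 5 = 4

4


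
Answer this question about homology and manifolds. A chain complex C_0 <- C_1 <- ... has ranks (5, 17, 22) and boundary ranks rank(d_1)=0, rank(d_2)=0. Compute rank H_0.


rank H_k = rank(ker d_k) - rank(im d_{k+1}).
rank(ker d_0) = rank(C_0) - rank(d_0) = 5 - 0 = 5.
rank(im d_{0+1}) = 0.
rank H_0 = 5 - 0 = 5

5


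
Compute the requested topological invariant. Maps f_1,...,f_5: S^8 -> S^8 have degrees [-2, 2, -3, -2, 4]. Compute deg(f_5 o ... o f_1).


Degree is multiplicative: deg(composition) = product of degrees.
= (-2) * (2) * (-3) * (-2) * (4) = -96

-96


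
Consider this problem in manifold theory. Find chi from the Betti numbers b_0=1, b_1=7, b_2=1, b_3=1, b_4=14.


chi = sum_k (-1)^k b_k.
= (1) + (-7) + (1) + (-1) + (14)
= 8

8


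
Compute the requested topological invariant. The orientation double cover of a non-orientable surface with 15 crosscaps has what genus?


chi(N_15) = 2 - 15 = -13.
Double cover: chi(Sigma_g) = 2 * chi(N_15) = 2*(-13) = -26.
2 - 2g = -26, so g = (2 - (-26))/2 = 28/2 = 14

14


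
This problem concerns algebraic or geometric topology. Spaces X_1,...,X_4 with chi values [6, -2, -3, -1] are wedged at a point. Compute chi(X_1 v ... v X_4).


chi(A v B) = chi(A) + chi(B) - 1 (one point identified).
For 4 spaces: chi = (sum chi_i) - (4 - 1).
sum = 0; chi = 0 - 3 = -3

-3


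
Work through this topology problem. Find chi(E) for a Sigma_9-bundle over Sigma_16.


For a fiber bundle F -> E -> B (with CW structure): chi(E) = chi(B) * chi(F).
chi(Sigma_16) = -30, chi(Sigma_9) = -16.
chi(E) = (-30) * (-16) = 480

480


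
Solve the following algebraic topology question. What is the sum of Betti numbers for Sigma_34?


For Sigma_34: b_0 = 1, b_1 = 2g = 68, b_2 = 1.
Total = 1 + 68 + 1 = 70

70


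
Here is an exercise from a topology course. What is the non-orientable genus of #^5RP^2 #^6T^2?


Since a >= 1, the sum is non-orientable; each T^2 can be replaced by RP^2 # RP^2 (since T^2#RP^2 = 3RP^2).
Total crosscaps k = 5 + 2*6 = 17.
Check via chi: chi = 5*1 + 6*0 - (5+6-1)*2 = -15 = 2 - k = -15. Consistent.

17


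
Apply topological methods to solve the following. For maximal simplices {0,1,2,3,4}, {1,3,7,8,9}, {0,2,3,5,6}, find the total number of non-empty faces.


Each maximal simplex on m vertices has 2^m - 1 nonempty faces.
Take the union (dedupe shared faces).
Total distinct faces = 83

83


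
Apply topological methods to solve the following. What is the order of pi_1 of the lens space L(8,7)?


pi_1(L(p,q)) = Z/pZ for any q coprime to p.
|pi_1(L(8,7))| = 8

8


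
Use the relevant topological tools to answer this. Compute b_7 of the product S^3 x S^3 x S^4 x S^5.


Each S^d has Poincare polynomial 1 + t^d.
The product S^3 x S^3 x S^4 x S^5 has Poincare polynomial prod(1+t^d_i).
Expanding: b_0=1, b_3=2, b_4=1, b_5=1, b_6=1, b_7=2, b_8=2, b_9=1, b_10=1, b_11=1, b_12=2, b_15=1.
b_7 = 2

2


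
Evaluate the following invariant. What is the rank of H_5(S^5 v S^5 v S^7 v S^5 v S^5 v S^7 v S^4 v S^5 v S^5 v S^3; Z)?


For a wedge of spheres, H_k (k>0) is free on one generator per sphere of dimension k.
Spheres of dimension 5: count = 6.
b_5 = 6

6


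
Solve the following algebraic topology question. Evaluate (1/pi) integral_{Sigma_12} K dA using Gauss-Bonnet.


Gauss-Bonnet: integral K dA = 2*pi*chi(M).
chi(Sigma_12) = 2 - 2*12 = -22.
(integral K dA)/pi = 2*chi = 2*(-22) = -44

-44


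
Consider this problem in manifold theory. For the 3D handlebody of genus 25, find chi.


A genus-g handlebody deformation retracts to a wedge of g circles.
chi(vee_g S^1) = 1 - g.
chi(H_25) = 1 - 25 = -24

-24


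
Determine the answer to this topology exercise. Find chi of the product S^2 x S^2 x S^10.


chi is multiplicative: chi(X x Y) = chi(X) chi(Y).
Each even-dim sphere has chi = 2. There are 3 factors.
chi = 2^3 = 8

8


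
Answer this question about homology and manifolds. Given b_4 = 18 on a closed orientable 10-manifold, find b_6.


Poincare duality for closed orientable n-manifolds: b_k = b_{n-k}.
Here n = 10, so b_6 = b_4 = 18

18


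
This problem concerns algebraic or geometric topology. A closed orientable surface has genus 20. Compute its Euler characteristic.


For a closed orientable surface of genus g: chi = 2 - 2g.
Here g = 20.
chi = 2 - 2*20 = 2 - 40 = -38

-38


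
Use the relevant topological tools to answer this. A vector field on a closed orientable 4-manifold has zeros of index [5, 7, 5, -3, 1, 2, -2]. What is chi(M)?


Poincare-Hopf: chi(M) = sum of indices of zeros.
chi = (5) + (7) + (5) + (-3) + (1) + (2) + (-2) = 15

15


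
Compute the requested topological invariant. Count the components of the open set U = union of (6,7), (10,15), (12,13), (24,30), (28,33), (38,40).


Sort and merge overlapping open intervals.
Merged: (6,7), (10,15), (24,33), (38,40).
Number of components = 4

4


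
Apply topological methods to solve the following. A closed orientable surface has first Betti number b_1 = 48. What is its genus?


For a closed orientable surface: b_1 = 2g.
48 = 2g
g = 48 / 2 = 24

24


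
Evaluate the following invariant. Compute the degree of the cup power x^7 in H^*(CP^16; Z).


|x| = 2 in H^*(CP^n).
|x^7| = 7 * |x| = 7 * 2 = 14

14


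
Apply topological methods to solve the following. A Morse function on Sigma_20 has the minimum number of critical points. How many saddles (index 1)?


A perfect Morse function has m_k = b_k.
For Sigma_20: b_0=1, b_1=2g=40, b_2=1.
Saddles m_1 = 2g = 40

40


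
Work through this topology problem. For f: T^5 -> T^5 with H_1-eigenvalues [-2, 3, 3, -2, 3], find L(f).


For a torus self-map: L(f) = det(I - A) where A acts on H_1.
L(f) = (1--2) * (1-3) * (1-3) * (1--2) * (1-3) = 3 * -2 * -2 * 3 * -2 = -72

-72


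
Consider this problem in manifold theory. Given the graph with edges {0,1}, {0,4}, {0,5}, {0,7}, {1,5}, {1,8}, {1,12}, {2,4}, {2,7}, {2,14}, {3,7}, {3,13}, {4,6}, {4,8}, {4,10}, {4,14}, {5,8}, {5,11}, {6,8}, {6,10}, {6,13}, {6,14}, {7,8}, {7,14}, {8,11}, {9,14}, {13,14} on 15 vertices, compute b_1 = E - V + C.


b_1 = E - V + (number of components).
E = 27, V = 15, components = 1.
b_1 = 27 - 15 + 1 = 13

13


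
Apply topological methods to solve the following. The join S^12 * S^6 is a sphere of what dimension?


Join of spheres: S^m * S^n = S^{m+n+1}.
dim = 12 + 6 + 1 = 19

19


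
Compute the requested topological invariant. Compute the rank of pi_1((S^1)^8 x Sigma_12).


pi_1(A x B) = pi_1(A) x pi_1(B); rank of abelianization = b_1.
b_1(T^8) = 8, b_1(Sigma_12) = 2*12 = 24.
b_1(product) = 8 + 24 = 32

32


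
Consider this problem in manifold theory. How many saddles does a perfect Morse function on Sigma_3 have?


A perfect Morse function has m_k = b_k.
For Sigma_3: b_0=1, b_1=2g=6, b_2=1.
Saddles m_1 = 2g = 6

6


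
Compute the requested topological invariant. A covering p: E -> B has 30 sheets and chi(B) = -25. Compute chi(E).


For a finite covering: chi(E) = (number of sheets) * chi(B).
chi(E) = 30 * (-25) = -750

-750


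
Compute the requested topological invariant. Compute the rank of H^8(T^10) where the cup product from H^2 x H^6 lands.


Cup product: H^p x H^q -> H^{p+q}; here p+q = 2+6 = 8.
rank H^k(T^n) = C(n,k).
C(10,8) = 45

45


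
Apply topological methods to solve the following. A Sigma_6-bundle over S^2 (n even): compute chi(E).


chi(S^2) = 2 (n even), chi(Sigma_6) = 2 - 2*6 = -10.
chi(E) = 2 * (-10) = -20

-20


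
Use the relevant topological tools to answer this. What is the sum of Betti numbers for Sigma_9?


For Sigma_9: b_0 = 1, b_1 = 2g = 18, b_2 = 1.
Total = 1 + 18 + 1 = 20

20


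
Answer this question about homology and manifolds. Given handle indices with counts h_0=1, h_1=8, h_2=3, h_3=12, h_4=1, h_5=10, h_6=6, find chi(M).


Handles of index k contribute (-1)^k to chi (same as CW cells).
chi = (1) + (-8) + (3) + (-12) + (1) + (-10) + (6) = -19

-19


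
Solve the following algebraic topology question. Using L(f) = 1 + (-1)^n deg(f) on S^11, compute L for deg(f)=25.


On S^11: L(f) = tr(f_0*) + (-1)^11 tr(f_11*) = 1 + (-1)^11 * deg(f).
L(f) = 1 + (-1)^11 * 25 = 1 + -25 = -24

-24


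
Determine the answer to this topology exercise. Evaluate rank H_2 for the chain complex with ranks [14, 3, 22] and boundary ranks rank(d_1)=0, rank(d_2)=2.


rank H_k = rank(ker d_k) - rank(im d_{k+1}).
rank(ker d_2) = rank(C_2) - rank(d_2) = 22 - 2 = 20.
rank(im d_{2+1}) = 0.
rank H_2 = 20 - 0 = 20

20


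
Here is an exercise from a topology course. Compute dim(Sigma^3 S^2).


Each suspension raises dimension by 1: Sigma S^n = S^{n+1}.
Sigma^3 S^2 = S^{2+3} = S^5

5


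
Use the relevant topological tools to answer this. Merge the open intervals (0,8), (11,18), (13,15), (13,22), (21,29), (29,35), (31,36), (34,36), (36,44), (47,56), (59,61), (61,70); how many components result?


Sort and merge overlapping open intervals.
Merged: (0,8), (11,29), (29,36), (36,44), (47,56), (59,61), (61,70).
Number of components = 7

7


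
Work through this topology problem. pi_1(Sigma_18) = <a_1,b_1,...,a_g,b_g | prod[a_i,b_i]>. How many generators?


Standard presentation: pi_1(Sigma_g) = <a_1,b_1,...,a_g,b_g | [a_1,b_1]...[a_g,b_g] = 1>.
Number of generators = 2g = 2*18 = 36

36


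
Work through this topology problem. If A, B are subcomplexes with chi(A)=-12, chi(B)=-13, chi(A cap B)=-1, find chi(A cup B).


chi(A cup B) = chi(A) + chi(B) - chi(A cap B)
= -12 + (-13) - (-1)
= -24

-24


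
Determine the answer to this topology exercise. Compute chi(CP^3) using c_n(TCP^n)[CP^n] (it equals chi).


For any closed oriented manifold, <e(TM),[M]> = chi(M).
chi(CP^3) = 3+1 = 4

4


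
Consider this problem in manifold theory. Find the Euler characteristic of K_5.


K_5: V = 5, E = C(5,2) = 10.
chi = V - E = 5 - 10 = -5

-5
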